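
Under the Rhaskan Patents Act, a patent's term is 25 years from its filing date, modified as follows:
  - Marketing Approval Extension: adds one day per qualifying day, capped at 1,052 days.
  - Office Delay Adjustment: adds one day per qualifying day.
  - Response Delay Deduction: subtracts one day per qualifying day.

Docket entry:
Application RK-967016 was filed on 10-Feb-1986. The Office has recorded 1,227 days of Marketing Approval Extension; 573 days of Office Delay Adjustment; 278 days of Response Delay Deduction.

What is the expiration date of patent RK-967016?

October 19, 2014

Base term: filing date + 25 years → 10 February 2011.
Marketing Approval Extension: 1227 days claimed exceeds the 1052-day cap, so +1052 days → 28 December 2013.
Office Delay Adjustment: +573 days → 24 July 2015.
Response Delay Deduction: −278 days → 19 October 2014.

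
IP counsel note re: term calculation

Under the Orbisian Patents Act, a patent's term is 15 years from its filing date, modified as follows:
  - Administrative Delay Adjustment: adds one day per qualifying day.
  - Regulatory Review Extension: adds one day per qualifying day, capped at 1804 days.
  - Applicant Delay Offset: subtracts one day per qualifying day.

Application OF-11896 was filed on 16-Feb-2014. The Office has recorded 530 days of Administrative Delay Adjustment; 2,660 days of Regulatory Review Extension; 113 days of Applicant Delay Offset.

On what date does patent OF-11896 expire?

2035-03-18

Base term: filing date + 15 years → 16 February 2029.
Administrative Delay Adjustment: +530 days → 31 July 2030.
Regulatory Review Extension: 2660 days claimed exceeds the 1804-day cap, so +1804 days → 9 July 2035.
Applicant Delay Offset: −113 days → 18 March 2035.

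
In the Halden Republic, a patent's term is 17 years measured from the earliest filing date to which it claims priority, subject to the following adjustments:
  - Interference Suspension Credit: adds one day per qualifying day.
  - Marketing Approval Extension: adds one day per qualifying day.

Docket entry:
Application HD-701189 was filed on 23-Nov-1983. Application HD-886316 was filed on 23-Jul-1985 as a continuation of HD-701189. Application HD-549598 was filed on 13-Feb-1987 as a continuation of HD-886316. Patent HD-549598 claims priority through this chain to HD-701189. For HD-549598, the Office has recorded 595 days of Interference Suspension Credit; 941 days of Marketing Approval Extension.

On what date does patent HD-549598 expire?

February 6, 2005

Earliest priority filing: 23 November 1983.
Base term: 23 November 1983 + 17 years → 23 November 2000.
Interference Suspension Credit: +595 days → 11 July 2002.
Marketing Approval Extension: +941 days → 6 February 2005.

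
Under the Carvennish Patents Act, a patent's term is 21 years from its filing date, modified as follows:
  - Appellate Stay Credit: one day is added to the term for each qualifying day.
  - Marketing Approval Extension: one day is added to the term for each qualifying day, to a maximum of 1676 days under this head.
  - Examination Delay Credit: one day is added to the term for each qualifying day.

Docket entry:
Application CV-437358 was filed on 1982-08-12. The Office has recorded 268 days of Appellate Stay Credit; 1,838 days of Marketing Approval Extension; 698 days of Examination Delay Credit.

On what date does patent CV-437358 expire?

Base term: filing date + 21 years → 12 August 2003.
Appellate Stay Credit: +268 days → 6 May 2004.
Marketing Approval Extension: 1838 days claimed exceeds the 1676-day cap, so +1676 days → 7 December 2008.
Examination Delay Credit: +698 days → 5 November 2010.

2010-11-05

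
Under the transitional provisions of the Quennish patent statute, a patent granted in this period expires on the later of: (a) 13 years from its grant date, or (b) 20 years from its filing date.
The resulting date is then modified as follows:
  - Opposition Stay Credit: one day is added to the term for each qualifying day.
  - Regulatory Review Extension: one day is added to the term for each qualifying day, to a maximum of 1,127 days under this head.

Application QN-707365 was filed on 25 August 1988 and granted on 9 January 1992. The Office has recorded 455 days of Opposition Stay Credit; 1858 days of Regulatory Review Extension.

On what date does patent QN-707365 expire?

2012-12-24

(a) grant + 13 years → 9 January 2005.
(b) filing + 20 years → 25 August 2008.
Later of the two: 25 August 2008.
Opposition Stay Credit: +455 days → 23 November 2009.
Regulatory Review Extension: 1858 days claimed exceeds the 1127-day cap, so +1127 days → 24 December 2012.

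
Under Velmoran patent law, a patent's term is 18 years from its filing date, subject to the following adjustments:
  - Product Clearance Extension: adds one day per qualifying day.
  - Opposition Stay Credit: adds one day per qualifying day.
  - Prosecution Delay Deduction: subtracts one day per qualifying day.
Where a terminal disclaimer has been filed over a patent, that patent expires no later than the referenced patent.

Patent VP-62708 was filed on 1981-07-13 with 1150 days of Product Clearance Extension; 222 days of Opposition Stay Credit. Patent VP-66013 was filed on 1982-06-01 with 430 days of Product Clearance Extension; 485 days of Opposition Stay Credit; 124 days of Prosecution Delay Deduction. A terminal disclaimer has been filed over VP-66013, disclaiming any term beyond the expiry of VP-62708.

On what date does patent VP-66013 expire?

Natural term of VP-66013:
  Base: filing + 18 years → 1 June 2000.
  Product Clearance Extension: +430 days → 5 August 2001.
  Opposition Stay Credit: +485 days → 3 December 2002.
  Prosecution Delay Deduction: −124 days → 1 August 2002.
Expiry of referenced patent VP-62708:
  Base: filing + 18 years → 13 July 1999.
  Product Clearance Extension: +1150 days → 5 September 2002.
  Opposition Stay Credit: +222 days → 15 April 2003.
Terminal disclaimer: VP-66013 expires on the earlier of 1 August 2002 and 15 April 2003.

2002-08-01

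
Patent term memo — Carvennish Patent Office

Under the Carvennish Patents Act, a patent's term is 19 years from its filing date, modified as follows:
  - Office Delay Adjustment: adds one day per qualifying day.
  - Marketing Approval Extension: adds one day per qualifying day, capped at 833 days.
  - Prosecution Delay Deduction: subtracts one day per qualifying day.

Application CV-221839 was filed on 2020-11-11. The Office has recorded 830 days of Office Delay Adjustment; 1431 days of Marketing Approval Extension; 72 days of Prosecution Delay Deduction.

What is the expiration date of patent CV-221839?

Base term: filing date + 19 years → 11 November 2039.
Office Delay Adjustment: +830 days → 18 February 2042.
Marketing Approval Extension: 1431 days claimed exceeds the 833-day cap, so +833 days → 31 May 2044.
Prosecution Delay Deduction: −72 days → 20 March 2044.

2044-03-20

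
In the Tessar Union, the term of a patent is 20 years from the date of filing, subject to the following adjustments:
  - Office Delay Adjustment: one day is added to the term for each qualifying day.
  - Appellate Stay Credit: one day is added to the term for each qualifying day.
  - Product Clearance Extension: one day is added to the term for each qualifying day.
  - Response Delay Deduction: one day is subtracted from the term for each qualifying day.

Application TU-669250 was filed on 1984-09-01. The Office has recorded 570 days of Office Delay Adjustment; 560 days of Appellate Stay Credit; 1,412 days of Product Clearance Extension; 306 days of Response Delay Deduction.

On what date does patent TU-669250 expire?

October 16, 2010

Base term: filing date + 20 years → 1 September 2004.
Office Delay Adjustment: +570 days → 25 March 2006.
Appellate Stay Credit: +560 days → 6 October 2007.
Product Clearance Extension: +1412 days → 18 August 2011.
Response Delay Deduction: −306 days → 16 October 2010.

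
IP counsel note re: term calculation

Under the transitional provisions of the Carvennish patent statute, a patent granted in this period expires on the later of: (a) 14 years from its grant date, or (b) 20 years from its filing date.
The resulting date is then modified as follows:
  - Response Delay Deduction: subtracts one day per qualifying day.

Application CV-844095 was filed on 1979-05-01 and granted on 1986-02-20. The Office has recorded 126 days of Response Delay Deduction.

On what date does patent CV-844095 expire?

(a) grant + 14 years → 20 February 2000.
(b) filing + 20 years → 1 May 1999.
Later of the two: 20 February 2000.
Response Delay Deduction: −126 days → 17 October 1999.

1999-10-17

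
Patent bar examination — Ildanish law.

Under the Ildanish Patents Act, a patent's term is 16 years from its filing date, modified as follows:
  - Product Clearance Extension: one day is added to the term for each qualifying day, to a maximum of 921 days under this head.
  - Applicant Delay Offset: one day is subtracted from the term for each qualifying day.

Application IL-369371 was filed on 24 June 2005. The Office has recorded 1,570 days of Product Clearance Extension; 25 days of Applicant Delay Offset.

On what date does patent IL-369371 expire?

Base term: filing date + 16 years → 24 June 2021.
Product Clearance Extension: 1570 days claimed exceeds the 921-day cap, so +921 days → 1 January 2024.
Applicant Delay Offset: −25 days → 7 December 2023.

2023-12-07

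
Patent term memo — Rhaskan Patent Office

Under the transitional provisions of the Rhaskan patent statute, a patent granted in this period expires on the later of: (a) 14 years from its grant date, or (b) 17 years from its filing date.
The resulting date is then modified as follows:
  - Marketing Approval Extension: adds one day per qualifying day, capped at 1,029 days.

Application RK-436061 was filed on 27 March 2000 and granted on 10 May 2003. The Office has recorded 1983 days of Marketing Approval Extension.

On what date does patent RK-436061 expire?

(a) grant + 14 years → 10 May 2017.
(b) filing + 17 years → 27 March 2017.
Later of the two: 10 May 2017.
Marketing Approval Extension: 1983 days claimed exceeds the 1029-day cap, so +1029 days → 4 March 2020.

March 4, 2020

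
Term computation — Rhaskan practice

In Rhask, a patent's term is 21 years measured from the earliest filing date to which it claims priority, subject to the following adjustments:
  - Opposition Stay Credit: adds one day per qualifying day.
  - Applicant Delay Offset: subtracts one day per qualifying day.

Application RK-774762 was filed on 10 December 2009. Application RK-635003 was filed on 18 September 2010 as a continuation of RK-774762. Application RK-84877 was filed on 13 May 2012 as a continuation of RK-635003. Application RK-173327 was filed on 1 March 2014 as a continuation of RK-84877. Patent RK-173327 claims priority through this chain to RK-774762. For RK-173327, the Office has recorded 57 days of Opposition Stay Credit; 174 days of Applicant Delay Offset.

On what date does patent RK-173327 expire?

August 15, 2030

Earliest priority filing: 10 December 2009.
Base term: 10 December 2009 + 21 years → 10 December 2030.
Opposition Stay Credit: +57 days → 5 February 2031.
Applicant Delay Offset: −174 days → 15 August 2030.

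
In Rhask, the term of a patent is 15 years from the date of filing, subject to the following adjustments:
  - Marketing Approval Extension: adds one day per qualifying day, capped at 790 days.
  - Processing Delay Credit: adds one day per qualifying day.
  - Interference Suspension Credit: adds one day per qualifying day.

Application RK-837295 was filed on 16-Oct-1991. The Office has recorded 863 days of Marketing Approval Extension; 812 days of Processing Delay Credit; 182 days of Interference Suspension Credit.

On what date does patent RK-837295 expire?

Base term: filing date + 15 years → 16 October 2006.
Marketing Approval Extension: 863 days claimed exceeds the 790-day cap, so +790 days → 14 December 2008.
Processing Delay Credit: +812 days → 6 March 2011.
Interference Suspension Credit: +182 days → 4 September 2011.

2011-09-04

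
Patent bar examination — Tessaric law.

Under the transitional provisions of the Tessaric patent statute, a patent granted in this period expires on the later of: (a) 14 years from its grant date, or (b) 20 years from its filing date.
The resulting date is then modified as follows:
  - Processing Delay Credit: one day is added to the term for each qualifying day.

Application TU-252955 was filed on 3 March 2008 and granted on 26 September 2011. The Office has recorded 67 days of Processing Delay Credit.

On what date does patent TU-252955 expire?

2028-05-09

(a) grant + 14 years → 26 September 2025.
(b) filing + 20 years → 3 March 2028.
Later of the two: 3 March 2028.
Processing Delay Credit: +67 days → 9 May 2028.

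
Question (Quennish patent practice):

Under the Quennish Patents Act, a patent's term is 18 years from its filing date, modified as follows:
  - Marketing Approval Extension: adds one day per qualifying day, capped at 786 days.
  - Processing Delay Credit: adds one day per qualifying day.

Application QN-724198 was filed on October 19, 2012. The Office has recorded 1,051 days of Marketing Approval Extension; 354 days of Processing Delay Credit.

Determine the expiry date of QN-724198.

Base term: filing date + 18 years → 19 October 2030.
Marketing Approval Extension: 1051 days claimed exceeds the 786-day cap, so +786 days → 13 December 2032.
Processing Delay Credit: +354 days → 2 December 2033.

December 2, 2033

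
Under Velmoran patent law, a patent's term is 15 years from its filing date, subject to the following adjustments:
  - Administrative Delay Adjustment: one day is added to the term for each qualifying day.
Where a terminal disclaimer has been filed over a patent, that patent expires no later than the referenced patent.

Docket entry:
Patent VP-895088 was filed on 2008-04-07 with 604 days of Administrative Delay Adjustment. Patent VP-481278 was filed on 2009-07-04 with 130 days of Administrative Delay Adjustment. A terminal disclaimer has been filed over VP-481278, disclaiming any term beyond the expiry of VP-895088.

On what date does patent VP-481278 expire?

November 11, 2024

Natural term of VP-481278:
  Base: filing + 15 years → 4 July 2024.
  Administrative Delay Adjustment: +130 days → 11 November 2024.
Expiry of referenced patent VP-895088:
  Base: filing + 15 years → 7 April 2023.
  Administrative Delay Adjustment: +604 days → 1 December 2024.
Terminal disclaimer: VP-481278 expires on the earlier of 11 November 2024 and 1 December 2024.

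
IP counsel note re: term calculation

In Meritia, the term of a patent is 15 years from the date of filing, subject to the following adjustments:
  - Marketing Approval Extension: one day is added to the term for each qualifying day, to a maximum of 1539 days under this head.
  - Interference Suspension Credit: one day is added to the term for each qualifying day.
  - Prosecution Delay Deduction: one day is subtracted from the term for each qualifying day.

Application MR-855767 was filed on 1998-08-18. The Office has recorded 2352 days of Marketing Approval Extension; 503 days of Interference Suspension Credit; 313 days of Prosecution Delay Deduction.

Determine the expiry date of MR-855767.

2018-05-13

Base term: filing date + 15 years → 18 August 2013.
Marketing Approval Extension: 2352 days claimed exceeds the 1539-day cap, so +1539 days → 4 November 2017.
Interference Suspension Credit: +503 days → 22 March 2019.
Prosecution Delay Deduction: −313 days → 13 May 2018.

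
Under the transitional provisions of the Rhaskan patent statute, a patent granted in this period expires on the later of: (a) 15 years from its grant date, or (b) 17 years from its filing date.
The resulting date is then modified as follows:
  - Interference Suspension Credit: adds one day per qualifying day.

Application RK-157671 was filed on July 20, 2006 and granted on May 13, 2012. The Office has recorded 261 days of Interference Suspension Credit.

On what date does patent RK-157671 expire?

January 29, 2028

(a) grant + 15 years → 13 May 2027.
(b) filing + 17 years → 20 July 2023.
Later of the two: 13 May 2027.
Interference Suspension Credit: +261 days → 29 January 2028.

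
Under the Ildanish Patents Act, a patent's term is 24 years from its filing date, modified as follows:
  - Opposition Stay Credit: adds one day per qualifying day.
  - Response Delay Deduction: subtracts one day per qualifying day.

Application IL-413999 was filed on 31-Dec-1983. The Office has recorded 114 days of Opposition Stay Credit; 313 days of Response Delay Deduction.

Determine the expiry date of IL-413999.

Base term: filing date + 24 years → 31 December 2007.
Opposition Stay Credit: +114 days → 23 April 2008.
Response Delay Deduction: −313 days → 15 June 2007.

2007-06-15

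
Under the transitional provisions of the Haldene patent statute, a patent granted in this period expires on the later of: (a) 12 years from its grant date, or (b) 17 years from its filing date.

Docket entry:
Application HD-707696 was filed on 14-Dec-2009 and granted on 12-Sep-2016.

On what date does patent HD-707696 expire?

(a) grant + 12 years → 12 September 2028.
(b) filing + 17 years → 14 December 2026.
Later of the two: 12 September 2028.

2028-09-12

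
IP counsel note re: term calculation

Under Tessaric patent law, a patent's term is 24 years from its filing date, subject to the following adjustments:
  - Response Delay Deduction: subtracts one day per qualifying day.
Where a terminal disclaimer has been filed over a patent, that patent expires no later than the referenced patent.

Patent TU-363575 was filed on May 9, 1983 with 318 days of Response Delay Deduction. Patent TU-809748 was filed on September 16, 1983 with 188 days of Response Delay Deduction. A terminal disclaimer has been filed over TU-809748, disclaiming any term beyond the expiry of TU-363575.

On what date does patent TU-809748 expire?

June 25, 2006

Natural term of TU-809748:
  Base: filing + 24 years → 16 September 2007.
  Response Delay Deduction: −188 days → 12 March 2007.
Expiry of referenced patent TU-363575:
  Base: filing + 24 years → 9 May 2007.
  Response Delay Deduction: −318 days → 25 June 2006.
Terminal disclaimer: TU-809748 expires on the earlier of 12 March 2007 and 25 June 2006.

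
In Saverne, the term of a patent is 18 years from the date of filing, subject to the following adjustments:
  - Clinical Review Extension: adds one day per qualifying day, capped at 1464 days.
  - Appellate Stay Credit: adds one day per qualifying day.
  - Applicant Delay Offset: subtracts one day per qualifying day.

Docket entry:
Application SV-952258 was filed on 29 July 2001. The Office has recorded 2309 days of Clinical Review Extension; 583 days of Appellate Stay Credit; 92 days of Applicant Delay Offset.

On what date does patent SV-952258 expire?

2024-12-04

Base term: filing date + 18 years → 29 July 2019.
Clinical Review Extension: 2309 days claimed exceeds the 1464-day cap, so +1464 days → 1 August 2023.
Appellate Stay Credit: +583 days → 6 March 2025.
Applicant Delay Offset: −92 days → 4 December 2024.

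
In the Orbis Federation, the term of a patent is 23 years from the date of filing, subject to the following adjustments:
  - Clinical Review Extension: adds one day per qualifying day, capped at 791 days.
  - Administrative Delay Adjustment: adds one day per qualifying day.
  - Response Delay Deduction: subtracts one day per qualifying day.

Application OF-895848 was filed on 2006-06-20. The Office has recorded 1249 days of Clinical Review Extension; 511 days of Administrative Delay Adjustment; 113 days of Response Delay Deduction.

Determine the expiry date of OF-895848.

September 21, 2032

Base term: filing date + 23 years → 20 June 2029.
Clinical Review Extension: 1249 days claimed exceeds the 791-day cap, so +791 days → 20 August 2031.
Administrative Delay Adjustment: +511 days → 12 January 2033.
Response Delay Deduction: −113 days → 21 September 2032.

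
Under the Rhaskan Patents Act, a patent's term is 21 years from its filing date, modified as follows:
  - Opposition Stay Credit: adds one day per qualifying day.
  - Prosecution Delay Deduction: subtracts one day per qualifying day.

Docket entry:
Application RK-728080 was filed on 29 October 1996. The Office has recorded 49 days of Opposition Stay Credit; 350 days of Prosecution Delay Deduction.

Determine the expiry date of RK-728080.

Base term: filing date + 21 years → 29 October 2017.
Opposition Stay Credit: +49 days → 17 December 2017.
Prosecution Delay Deduction: −350 days → 1 January 2017.

January 1, 2017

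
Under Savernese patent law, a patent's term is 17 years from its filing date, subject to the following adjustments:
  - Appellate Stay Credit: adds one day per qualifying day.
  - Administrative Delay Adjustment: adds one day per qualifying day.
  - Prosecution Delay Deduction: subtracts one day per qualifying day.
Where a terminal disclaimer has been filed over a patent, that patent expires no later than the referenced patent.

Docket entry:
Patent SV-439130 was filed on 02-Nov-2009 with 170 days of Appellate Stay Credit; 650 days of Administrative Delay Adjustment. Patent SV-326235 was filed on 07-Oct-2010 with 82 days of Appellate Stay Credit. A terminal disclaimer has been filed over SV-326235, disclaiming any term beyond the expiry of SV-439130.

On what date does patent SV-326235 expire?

Natural term of SV-326235:
  Base: filing + 17 years → 7 October 2027.
  Appellate Stay Credit: +82 days → 28 December 2027.
Expiry of referenced patent SV-439130:
  Base: filing + 17 years → 2 November 2026.
  Appellate Stay Credit: +170 days → 21 April 2027.
  Administrative Delay Adjustment: +650 days → 30 January 2029.
Terminal disclaimer: SV-326235 expires on the earlier of 28 December 2027 and 30 January 2029.

2027-12-28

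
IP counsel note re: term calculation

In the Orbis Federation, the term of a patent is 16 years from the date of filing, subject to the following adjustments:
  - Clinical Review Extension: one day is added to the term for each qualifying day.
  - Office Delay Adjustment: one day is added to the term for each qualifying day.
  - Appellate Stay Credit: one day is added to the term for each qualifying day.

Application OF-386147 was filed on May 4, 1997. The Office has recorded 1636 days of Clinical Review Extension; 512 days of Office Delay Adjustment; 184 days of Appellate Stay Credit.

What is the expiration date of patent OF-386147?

2019-09-22

Base term: filing date + 16 years → 4 May 2013.
Clinical Review Extension: +1636 days → 26 October 2017.
Office Delay Adjustment: +512 days → 22 March 2019.
Appellate Stay Credit: +184 days → 22 September 2019.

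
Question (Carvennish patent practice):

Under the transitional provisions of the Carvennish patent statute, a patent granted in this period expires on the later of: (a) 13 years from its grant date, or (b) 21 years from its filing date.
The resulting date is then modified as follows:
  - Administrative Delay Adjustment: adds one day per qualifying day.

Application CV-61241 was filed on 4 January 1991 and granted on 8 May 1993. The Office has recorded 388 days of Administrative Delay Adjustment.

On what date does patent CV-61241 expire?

(a) grant + 13 years → 8 May 2006.
(b) filing + 21 years → 4 January 2012.
Later of the two: 4 January 2012.
Administrative Delay Adjustment: +388 days → 26 January 2013.

January 26, 2013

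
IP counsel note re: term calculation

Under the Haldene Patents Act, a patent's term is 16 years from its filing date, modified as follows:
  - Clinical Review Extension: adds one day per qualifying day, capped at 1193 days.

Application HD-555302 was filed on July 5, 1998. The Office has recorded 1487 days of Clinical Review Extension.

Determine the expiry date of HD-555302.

2017-10-10

Base term: filing date + 16 years → 5 July 2014.
Clinical Review Extension: 1487 days claimed exceeds the 1193-day cap, so +1193 days → 10 October 2017.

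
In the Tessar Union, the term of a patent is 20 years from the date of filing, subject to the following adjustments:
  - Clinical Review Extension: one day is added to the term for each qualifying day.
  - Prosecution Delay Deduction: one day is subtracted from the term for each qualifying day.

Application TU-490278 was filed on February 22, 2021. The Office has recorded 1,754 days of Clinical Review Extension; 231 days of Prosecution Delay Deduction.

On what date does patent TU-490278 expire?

Base term: filing date + 20 years → 22 February 2041.
Clinical Review Extension: +1754 days → 12 December 2045.
Prosecution Delay Deduction: −231 days → 25 April 2045.

2045-04-25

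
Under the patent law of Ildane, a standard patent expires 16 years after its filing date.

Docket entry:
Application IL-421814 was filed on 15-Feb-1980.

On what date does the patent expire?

February 15, 1996

Filing date + 16 years → 15 February 1996.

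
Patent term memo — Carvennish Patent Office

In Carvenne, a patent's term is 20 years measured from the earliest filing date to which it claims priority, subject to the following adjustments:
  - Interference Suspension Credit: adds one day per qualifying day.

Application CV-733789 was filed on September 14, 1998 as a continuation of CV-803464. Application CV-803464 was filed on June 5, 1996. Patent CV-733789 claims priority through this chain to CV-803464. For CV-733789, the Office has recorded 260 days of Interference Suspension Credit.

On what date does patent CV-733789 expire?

Earliest priority filing: 5 June 1996.
Base term: 5 June 1996 + 20 years → 5 June 2016.
Interference Suspension Credit: +260 days → 20 February 2017.

2017-02-20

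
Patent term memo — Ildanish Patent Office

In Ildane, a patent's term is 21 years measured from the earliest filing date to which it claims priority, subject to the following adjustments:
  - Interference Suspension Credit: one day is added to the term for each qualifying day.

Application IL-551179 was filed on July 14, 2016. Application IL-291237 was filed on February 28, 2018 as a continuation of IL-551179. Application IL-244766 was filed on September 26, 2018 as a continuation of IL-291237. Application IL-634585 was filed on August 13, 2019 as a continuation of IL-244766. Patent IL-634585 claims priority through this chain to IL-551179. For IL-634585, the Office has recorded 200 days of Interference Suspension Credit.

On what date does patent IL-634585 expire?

January 30, 2038

Earliest priority filing: 14 July 2016.
Base term: 14 July 2016 + 21 years → 14 July 2037.
Interference Suspension Credit: +200 days → 30 January 2038.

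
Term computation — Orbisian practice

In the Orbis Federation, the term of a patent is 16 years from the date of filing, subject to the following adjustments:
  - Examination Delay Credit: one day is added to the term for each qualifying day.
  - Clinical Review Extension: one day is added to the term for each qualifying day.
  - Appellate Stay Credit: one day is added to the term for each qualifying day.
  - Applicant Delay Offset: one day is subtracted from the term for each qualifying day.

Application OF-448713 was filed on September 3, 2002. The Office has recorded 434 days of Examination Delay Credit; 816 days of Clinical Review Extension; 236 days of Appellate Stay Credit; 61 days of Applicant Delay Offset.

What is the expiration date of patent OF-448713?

2022-07-29

Base term: filing date + 16 years → 3 September 2018.
Examination Delay Credit: +434 days → 11 November 2019.
Clinical Review Extension: +816 days → 4 February 2022.
Appellate Stay Credit: +236 days → 28 September 2022.
Applicant Delay Offset: −61 days → 29 July 2022.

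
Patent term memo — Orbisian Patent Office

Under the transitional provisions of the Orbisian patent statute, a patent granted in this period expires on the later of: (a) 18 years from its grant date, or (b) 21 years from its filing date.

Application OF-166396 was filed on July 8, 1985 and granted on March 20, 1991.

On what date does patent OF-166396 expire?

(a) grant + 18 years → 20 March 2009.
(b) filing + 21 years → 8 July 2006.
Later of the two: 20 March 2009.

2009-03-20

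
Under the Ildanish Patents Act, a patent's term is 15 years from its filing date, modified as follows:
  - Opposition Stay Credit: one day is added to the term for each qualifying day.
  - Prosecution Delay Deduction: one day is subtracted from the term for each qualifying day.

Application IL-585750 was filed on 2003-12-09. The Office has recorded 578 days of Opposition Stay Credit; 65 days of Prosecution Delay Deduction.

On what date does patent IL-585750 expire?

May 5, 2020

Base term: filing date + 15 years → 9 December 2018.
Opposition Stay Credit: +578 days → 9 July 2020.
Prosecution Delay Deduction: −65 days → 5 May 2020.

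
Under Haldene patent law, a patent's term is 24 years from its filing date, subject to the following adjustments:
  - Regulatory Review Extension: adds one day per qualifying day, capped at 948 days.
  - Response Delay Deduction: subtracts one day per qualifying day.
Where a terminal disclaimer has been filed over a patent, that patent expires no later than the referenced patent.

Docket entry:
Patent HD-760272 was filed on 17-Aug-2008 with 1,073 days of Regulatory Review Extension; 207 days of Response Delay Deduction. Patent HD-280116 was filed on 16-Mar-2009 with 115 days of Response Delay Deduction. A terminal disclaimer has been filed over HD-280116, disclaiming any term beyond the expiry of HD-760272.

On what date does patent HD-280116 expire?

Natural term of HD-280116:
  Base: filing + 24 years → 16 March 2033.
  Response Delay Deduction: −115 days → 21 November 2032.
Expiry of referenced patent HD-760272:
  Base: filing + 24 years → 17 August 2032.
  Regulatory Review Extension: 1073 days claimed exceeds the 948-day cap, so +948 days → 23 March 2035.
  Response Delay Deduction: −207 days → 28 August 2034.
Terminal disclaimer: HD-280116 expires on the earlier of 21 November 2032 and 28 August 2034.

November 21, 2032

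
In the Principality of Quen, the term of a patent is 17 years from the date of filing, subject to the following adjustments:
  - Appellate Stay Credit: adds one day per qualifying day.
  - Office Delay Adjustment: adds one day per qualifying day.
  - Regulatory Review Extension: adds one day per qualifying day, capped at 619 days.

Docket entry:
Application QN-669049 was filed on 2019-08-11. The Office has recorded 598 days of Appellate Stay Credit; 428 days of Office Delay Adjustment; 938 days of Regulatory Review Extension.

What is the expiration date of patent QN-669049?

2041-02-11

Base term: filing date + 17 years → 11 August 2036.
Appellate Stay Credit: +598 days → 1 April 2038.
Office Delay Adjustment: +428 days → 3 June 2039.
Regulatory Review Extension: 938 days claimed exceeds the 619-day cap, so +619 days → 11 February 2041.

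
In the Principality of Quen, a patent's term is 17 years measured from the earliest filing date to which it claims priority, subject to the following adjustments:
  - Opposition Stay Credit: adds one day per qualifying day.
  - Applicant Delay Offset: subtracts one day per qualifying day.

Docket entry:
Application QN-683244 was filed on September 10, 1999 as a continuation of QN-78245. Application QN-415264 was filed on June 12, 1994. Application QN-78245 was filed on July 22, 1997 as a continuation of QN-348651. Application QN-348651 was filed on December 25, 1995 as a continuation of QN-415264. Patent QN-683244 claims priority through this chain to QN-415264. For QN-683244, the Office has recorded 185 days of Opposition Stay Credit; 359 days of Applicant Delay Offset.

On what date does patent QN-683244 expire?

Earliest priority filing: 12 June 1994.
Base term: 12 June 1994 + 17 years → 12 June 2011.
Opposition Stay Credit: +185 days → 14 December 2011.
Applicant Delay Offset: −359 days → 20 December 2010.

2010-12-20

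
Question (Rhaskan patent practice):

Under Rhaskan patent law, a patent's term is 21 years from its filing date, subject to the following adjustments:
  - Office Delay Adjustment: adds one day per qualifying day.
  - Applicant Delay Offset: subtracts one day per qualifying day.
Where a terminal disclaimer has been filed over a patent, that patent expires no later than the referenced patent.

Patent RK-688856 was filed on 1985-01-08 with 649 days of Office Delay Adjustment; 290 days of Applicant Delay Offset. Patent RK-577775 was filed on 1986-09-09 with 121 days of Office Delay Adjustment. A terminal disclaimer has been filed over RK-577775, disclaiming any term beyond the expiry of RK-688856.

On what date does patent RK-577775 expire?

Natural term of RK-577775:
  Base: filing + 21 years → 9 September 2007.
  Office Delay Adjustment: +121 days → 8 January 2008.
Expiry of referenced patent RK-688856:
  Base: filing + 21 years → 8 January 2006.
  Office Delay Adjustment: +649 days → 19 October 2007.
  Applicant Delay Offset: −290 days → 2 January 2007.
Terminal disclaimer: RK-577775 expires on the earlier of 8 January 2008 and 2 January 2007.

2007-01-02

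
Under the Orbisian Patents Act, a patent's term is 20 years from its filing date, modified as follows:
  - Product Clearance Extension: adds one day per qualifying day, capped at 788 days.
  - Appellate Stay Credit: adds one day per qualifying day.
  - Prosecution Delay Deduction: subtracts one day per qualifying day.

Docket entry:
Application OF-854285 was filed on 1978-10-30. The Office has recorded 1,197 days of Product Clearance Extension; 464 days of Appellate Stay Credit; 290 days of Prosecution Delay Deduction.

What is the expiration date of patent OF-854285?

2001-06-18

Base term: filing date + 20 years → 30 October 1998.
Product Clearance Extension: 1197 days claimed exceeds the 788-day cap, so +788 days → 26 December 2000.
Appellate Stay Credit: +464 days → 4 April 2002.
Prosecution Delay Deduction: −290 days → 18 June 2001.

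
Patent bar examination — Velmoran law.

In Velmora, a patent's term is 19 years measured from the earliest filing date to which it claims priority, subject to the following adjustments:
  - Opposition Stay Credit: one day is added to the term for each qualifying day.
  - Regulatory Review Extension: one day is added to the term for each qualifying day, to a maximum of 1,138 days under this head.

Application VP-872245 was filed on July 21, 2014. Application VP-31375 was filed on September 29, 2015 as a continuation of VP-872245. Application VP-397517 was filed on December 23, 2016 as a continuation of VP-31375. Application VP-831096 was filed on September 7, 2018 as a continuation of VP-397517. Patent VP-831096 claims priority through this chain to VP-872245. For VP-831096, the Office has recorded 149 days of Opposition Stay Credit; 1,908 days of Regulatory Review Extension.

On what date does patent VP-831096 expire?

January 28, 2037

Earliest priority filing: 21 July 2014.
Base term: 21 July 2014 + 19 years → 21 July 2033.
Opposition Stay Credit: +149 days → 17 December 2033.
Regulatory Review Extension: 1908 days claimed exceeds the 1138-day cap, so +1138 days → 28 January 2037.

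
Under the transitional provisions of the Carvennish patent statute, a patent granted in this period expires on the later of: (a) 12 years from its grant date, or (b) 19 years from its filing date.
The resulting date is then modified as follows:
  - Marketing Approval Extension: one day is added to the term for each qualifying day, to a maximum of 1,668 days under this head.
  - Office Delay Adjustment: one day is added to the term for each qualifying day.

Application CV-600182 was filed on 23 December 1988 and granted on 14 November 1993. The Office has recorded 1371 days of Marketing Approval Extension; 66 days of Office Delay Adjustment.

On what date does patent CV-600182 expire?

(a) grant + 12 years → 14 November 2005.
(b) filing + 19 years → 23 December 2007.
Later of the two: 23 December 2007.
Marketing Approval Extension: 1371 days (within the 1668-day cap) → +1371 days → 24 September 2011.
Office Delay Adjustment: +66 days → 29 November 2011.

2011-11-29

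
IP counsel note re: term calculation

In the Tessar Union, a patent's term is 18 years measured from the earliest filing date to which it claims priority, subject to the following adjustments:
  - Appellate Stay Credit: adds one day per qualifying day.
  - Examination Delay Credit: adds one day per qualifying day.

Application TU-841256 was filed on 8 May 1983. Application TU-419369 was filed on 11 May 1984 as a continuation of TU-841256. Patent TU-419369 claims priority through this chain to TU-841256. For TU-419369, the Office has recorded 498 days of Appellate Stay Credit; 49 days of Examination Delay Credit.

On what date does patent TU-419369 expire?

Earliest priority filing: 8 May 1983.
Base term: 8 May 1983 + 18 years → 8 May 2001.
Appellate Stay Credit: +498 days → 18 September 2002.
Examination Delay Credit: +49 days → 6 November 2002.

2002-11-06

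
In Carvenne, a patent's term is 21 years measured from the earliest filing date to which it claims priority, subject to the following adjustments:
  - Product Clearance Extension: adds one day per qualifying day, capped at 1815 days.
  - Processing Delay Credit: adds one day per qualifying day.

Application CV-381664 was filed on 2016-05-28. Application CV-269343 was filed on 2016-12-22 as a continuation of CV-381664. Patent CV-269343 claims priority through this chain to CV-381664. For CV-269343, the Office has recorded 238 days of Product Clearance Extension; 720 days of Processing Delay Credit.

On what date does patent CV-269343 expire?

January 11, 2040

Earliest priority filing: 28 May 2016.
Base term: 28 May 2016 + 21 years → 28 May 2037.
Product Clearance Extension: 238 days (within the 1815-day cap) → +238 days → 21 January 2038.
Processing Delay Credit: +720 days → 11 January 2040.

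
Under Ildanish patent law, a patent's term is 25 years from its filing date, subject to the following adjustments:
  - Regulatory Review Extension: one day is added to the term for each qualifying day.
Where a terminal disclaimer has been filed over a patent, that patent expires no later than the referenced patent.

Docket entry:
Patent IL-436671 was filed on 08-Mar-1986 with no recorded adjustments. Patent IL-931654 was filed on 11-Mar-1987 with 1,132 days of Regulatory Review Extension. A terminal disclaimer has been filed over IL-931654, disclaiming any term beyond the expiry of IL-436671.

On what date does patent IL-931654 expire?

2011-03-08

Natural term of IL-931654:
  Base: filing + 25 years → 11 March 2012.
  Regulatory Review Extension: +1132 days → 17 April 2015.
Expiry of referenced patent IL-436671:
  Base: filing + 25 years → 8 March 2011.
Terminal disclaimer: IL-931654 expires on the earlier of 17 April 2015 and 8 March 2011.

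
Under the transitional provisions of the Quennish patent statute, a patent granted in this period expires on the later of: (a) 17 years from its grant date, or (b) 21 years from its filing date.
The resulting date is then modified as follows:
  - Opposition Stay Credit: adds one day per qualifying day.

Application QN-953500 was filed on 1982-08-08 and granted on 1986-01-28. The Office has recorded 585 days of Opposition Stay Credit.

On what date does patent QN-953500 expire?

March 15, 2005

(a) grant + 17 years → 28 January 2003.
(b) filing + 21 years → 8 August 2003.
Later of the two: 8 August 2003.
Opposition Stay Credit: +585 days → 15 March 2005.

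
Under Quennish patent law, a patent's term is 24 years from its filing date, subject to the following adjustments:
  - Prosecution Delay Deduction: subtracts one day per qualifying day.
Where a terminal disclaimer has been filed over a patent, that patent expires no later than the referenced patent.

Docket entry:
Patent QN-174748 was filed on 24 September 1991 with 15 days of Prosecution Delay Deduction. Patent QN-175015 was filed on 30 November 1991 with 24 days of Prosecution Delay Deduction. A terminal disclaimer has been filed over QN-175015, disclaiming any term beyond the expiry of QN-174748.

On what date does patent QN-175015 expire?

Natural term of QN-175015:
  Base: filing + 24 years → 30 November 2015.
  Prosecution Delay Deduction: −24 days → 6 November 2015.
Expiry of referenced patent QN-174748:
  Base: filing + 24 years → 24 September 2015.
  Prosecution Delay Deduction: −15 days → 9 September 2015.
Terminal disclaimer: QN-175015 expires on the earlier of 6 November 2015 and 9 September 2015.

2015-09-09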